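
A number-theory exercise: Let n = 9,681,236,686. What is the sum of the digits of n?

55

9+6+8+1+2+3+6+6+8+6 = 55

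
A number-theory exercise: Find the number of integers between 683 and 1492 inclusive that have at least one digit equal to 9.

237

The integers in [683, 1492] that have at least one digit equal to 9: 689, 690, 691, 692, 693, 694, …, 1491, 1492.
237 qualify.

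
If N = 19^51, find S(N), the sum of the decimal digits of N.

235

19^51 = 164601446942513134106236725812829032045114121982009343319734091019
Sum of its 66 digits: 235.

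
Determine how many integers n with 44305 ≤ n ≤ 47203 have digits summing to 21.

The integers in [44305, 47203] that have digits summing to 21: 44319, 44328, 44337, 44346, 44355, 44364, …, 47181, 47190.
215 qualify.

215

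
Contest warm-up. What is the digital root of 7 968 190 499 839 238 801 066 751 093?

7+9+6+8+1+9+0+4+9+9+8+3+9+2+3+8+8+0+1+0+6+6+7+5+1+0+9+3 = 141
1+4+1 = 6
(Equivalently, 7 968 190 499 839 238 801 066 751 093 mod 9 = 6.)

6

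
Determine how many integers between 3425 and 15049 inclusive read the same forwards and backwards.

116

The integers in [3425, 15049] that read the same forwards and backwards: 3443, 3553, 3663, 3773, 3883, 3993, …, 14841, 14941.
116 qualify.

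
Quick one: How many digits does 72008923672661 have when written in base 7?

17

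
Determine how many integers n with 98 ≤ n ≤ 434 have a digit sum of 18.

10

The integers in [98, 434] that have a digit sum of 18: 99, 189, 198, 279, 288, 297, 369, 378, 387, 396.
10 qualify.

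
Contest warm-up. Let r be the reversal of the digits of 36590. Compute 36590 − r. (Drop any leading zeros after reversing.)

27027

Reverse of 36590 is 9563.
36590 − 9563 = 27027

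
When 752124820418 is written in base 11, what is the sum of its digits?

752124820418 in base 11 is 26AA79942784.
Digit sum: 2+6+10+10+7+9+9+4+2+7+8+4 = 78.

78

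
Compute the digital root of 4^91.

The digital root of n equals n mod 9 (or 9 when 9 | n), so we need 4^91 mod 9.
4^91 ≡ 4 (mod 9), so the digital root is 4.

4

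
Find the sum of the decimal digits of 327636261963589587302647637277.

150

3+2+7+6+3+6+2+6+1+9+6+3+5+8+9+5+8+7+3+0+2+6+4+7+6+3+7+2+7+7 = 150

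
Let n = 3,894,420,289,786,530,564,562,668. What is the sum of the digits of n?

3+8+9+4+4+2+0+2+8+9+7+8+6+5+3+0+5+6+4+5+6+2+6+6+8 = 126

126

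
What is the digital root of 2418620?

5

2+4+1+8+6+2+0 = 23
2+3 = 5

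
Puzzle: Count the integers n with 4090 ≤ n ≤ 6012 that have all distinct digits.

960

The integers in [4090, 6012] that have all distinct digits: 4091, 4092, 4093, 4095, 4096, 4097, …, 5987, 6012.
960 qualify.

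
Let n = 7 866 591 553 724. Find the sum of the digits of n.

7+8+6+6+5+9+1+5+5+3+7+2+4 = 68

68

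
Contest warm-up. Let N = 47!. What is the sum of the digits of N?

47! = 258623241511168180642964355153611979969197632389120000000000
Sum of its 60 digits: 225.

225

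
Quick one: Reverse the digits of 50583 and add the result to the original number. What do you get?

89088

Reverse of 50583 is 38505.
50583 + 38505 = 89088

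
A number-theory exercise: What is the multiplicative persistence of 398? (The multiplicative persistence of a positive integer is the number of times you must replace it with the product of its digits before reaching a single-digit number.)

3

398 → 216 → 12 → 2 (3 steps)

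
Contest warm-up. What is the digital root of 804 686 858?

8+0+4+6+8+6+8+5+8 = 53
5+3 = 8

8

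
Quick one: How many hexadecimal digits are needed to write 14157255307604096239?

16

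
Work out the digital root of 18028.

1+8+0+2+8 = 19
1+9 = 10
1+0 = 1

1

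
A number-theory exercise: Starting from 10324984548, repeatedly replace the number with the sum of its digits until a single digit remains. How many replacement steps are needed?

3

10324984548 → 48 → 12 → 3 (3 steps)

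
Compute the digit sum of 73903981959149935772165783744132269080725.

200

7+3+9+0+3+9+8+1+9+5+9+1+4+9+9+3+5+7+7+2+1+6+5+7+8+3+7+4+4+1+3+2+2+6+9+0+8+0+7+2+5 = 200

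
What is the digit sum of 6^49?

6^49 = 134713546244127343440523266742756048896
Sum of its 39 digits: 162.

162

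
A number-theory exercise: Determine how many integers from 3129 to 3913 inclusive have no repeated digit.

The integers in [3129, 3913] that have no repeated digit: 3129, 3140, 3142, 3145, 3146, 3147, …, 3910, 3912.
388 qualify.

388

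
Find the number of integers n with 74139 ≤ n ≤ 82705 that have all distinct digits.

The integers in [74139, 82705] that have all distinct digits: 74139, 74150, 74152, 74153, 74156, 74158, …, 82704, 82705.
2549 qualify.

2549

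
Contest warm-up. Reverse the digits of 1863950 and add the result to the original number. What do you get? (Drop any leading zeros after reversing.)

Reverse of 1863950 is 593681.
1863950 + 593681 = 2457631

2457631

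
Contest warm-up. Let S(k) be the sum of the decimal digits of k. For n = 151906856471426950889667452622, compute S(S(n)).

First digit sum: 144.
1+4+4 = 9.

9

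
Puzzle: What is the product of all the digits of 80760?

0

8×0×7×6×0 = 0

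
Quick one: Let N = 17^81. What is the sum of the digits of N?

449

17^81 = 4638340549812103886046405455860613539726667862420609462303646857662236460371202960637786828872428817
Sum of its 100 digits: 449.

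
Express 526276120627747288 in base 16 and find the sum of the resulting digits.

133

526276120627747288 in base 16 is 74DB557E7C999D8.
Digit sum: 7+4+13+11+5+5+7+14+7+12+9+9+9+13+8 = 133.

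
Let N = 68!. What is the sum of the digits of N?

342

68! = 2480035542436830599600990418569171581047399201355367672371710738018221445712183296000000000000000
Sum of its 97 digits: 342.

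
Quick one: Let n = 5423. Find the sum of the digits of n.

5+4+2+3 = 14

14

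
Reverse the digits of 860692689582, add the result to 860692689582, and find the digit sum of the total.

66

Reversal of 860692689582 is 285986296068; 860692689582 + 285986296068 = 1146678985650.
Digit sum of 1146678985650: 1+1+4+6+6+7+8+9+8+5+6+5+0 = 66.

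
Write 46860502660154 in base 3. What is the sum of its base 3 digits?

22

46860502660154 in base 3 is 20010220211011000000220001022.
Digit sum: 2+0+0+1+0+2+2+0+2+1+1+0+1+1+0+0+0+0+0+0+2+2+0+0+0+1+0+2+2 = 22.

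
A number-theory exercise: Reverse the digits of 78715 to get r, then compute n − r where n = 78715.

Reverse of 78715 is 51787.
78715 − 51787 = 26928

26928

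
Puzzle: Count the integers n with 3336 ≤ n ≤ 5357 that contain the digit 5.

The integers in [3336, 5357] that contain the digit 5: 3345, 3350, 3351, 3352, 3353, 3354, …, 5356, 5357.
839 qualify.

839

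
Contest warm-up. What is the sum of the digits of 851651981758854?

81

8+5+1+6+5+1+9+8+1+7+5+8+8+5+4 = 81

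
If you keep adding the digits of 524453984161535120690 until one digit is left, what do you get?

5+2+4+4+5+3+9+8+4+1+6+1+5+3+5+1+2+0+6+9+0 = 83
8+3 = 11
1+1 = 2

2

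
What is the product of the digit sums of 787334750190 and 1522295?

S(787334750190) = 7+8+7+3+3+4+7+5+0+1+9+0 = 54.
S(1522295) = 1+5+2+2+2+9+5 = 26.
54 · 26 = 1404.

1404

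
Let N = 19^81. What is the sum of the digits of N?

523

19^81 = 37935138777825626081921793537883175111660882975396868589425211875005368072659738180509867983917766065619
Sum of its 104 digits: 523.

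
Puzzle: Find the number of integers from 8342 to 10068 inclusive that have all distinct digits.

The integers in [8342, 10068] that have all distinct digits: 8342, 8345, 8346, 8347, 8349, 8350, …, 9875, 9876.
817 qualify.

817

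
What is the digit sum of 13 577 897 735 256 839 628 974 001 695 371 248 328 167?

1+3+5+7+7+8+9+7+7+3+5+2+5+6+8+3+9+6+2+8+9+7+4+0+0+1+6+9+5+3+7+1+2+4+8+3+2+8+1+6+7 = 204

204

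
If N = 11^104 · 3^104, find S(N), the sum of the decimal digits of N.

11^104 · 3^104 = 84226692615258165318479758318364777342249729922752004294075005571814652609353667437864768585800855752434856263505045103850495262944917031647537438609817713921
Sum of its 158 digits: 720.

720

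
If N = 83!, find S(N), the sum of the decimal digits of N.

486

83! = 39455239697206586511897471180120610571436503407643446275224357528369751562996629334879591940103770870906880000000000000000000
Sum of its 125 digits: 486.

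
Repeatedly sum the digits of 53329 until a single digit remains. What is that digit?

5+3+3+2+9 = 22
2+2 = 4

4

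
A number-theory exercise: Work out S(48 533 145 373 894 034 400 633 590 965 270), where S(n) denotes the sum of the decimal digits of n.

4+8+5+3+3+1+4+5+3+7+3+8+9+4+0+3+4+4+0+0+6+3+3+5+9+0+9+6+5+2+7+0 = 133

133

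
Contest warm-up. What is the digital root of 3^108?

9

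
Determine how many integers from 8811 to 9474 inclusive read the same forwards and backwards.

7

The integers in [8811, 9474] that read the same forwards and backwards: 8888, 8998, 9009, 9119, 9229, 9339, 9449.
7 qualify.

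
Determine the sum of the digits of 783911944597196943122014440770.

131

7+8+3+9+1+1+9+4+4+5+9+7+1+9+6+9+4+3+1+2+2+0+1+4+4+4+0+7+7+0 = 131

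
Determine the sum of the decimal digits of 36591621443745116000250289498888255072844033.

3+6+5+9+1+6+2+1+4+4+3+7+4+5+1+1+6+0+0+0+2+5+0+2+8+9+4+9+8+8+8+8+2+5+5+0+7+2+8+4+4+0+3+3 = 182

182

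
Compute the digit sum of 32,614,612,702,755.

51

3+2+6+1+4+6+1+2+7+0+2+7+5+5 = 51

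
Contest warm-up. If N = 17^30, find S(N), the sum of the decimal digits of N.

172

17^30 = 8193465725814765556554001028792218849
Sum of its 37 digits: 172.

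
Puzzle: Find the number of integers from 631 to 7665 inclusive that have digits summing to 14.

The integers in [631, 7665] that have digits summing to 14: 635, 644, 653, 662, 671, 680, …, 7601, 7610.
442 qualify.

442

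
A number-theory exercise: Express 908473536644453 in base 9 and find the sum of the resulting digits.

85

908473536644453 in base 9 is 4363565882863378.
Digit sum: 4+3+6+3+5+6+5+8+8+2+8+6+3+3+7+8 = 85.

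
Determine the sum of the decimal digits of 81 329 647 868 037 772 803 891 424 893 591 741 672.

189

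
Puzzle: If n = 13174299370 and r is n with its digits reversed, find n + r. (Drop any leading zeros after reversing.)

20573546501

Reverse of 13174299370 is 7399247131.
13174299370 + 7399247131 = 20573546501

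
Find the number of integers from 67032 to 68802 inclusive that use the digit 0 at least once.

The integers in [67032, 68802] that use the digit 0 at least once: 67032, 67033, 67034, 67035, 67036, 67037, …, 68801, 68802.
475 qualify.

475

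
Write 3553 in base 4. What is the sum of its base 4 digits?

3553 in base 4 is 313201.
Digit sum: 3+1+3+2+0+1 = 10.

10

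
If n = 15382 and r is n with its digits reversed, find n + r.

43733

Reverse of 15382 is 28351.
15382 + 28351 = 43733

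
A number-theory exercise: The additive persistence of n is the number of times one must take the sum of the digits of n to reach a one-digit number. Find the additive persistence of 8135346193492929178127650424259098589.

8135346193492929178127650424259098589 → 180 → 9 (2 steps)

2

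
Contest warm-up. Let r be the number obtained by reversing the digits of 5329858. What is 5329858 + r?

13919093

Reverse of 5329858 is 8589235.
5329858 + 8589235 = 13919093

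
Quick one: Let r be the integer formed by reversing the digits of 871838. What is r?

838178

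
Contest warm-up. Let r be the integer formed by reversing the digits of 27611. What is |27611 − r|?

Reverse of 27611 is 11672.
|27611 − 11672| = 15939

15939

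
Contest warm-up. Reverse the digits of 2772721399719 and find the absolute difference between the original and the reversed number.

6407209873053

Reverse of 2772721399719 is 9179931272772.
|2772721399719 − 9179931272772| = 6407209873053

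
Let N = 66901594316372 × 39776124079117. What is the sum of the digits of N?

116

66901594316372 × 39776124079117 = 2661086116618761339656403524
Sum of its 28 digits: 116.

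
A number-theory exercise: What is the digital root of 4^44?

The digital root of n equals n mod 9 (or 9 when 9 | n), so we need 4^44 mod 9.
4^44 ≡ 7 (mod 9), so the digital root is 7.

7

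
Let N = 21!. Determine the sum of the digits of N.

63

21! = 51090942171709440000
Sum of its 20 digits: 63.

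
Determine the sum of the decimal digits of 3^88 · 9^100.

720

3^88 · 9^100 = 257585468675898878692697829828877177271726674504483915376269783622959081398497813668497925744699677646719926465210614240928932342001644161
Sum of its 138 digits: 720.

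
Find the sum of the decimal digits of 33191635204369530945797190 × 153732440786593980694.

177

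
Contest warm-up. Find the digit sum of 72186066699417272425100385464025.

132

7+2+1+8+6+0+6+6+6+9+9+4+1+7+2+7+2+4+2+5+1+0+0+3+8+5+4+6+4+0+2+5 = 132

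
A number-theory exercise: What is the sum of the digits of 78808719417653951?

7+8+8+0+8+7+1+9+4+1+7+6+5+3+9+5+1 = 89

89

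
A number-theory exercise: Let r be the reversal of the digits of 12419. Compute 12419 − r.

-79002

Reverse of 12419 is 91421.
12419 − 91421 = -79002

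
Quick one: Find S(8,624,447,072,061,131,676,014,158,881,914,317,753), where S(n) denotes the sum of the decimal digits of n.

151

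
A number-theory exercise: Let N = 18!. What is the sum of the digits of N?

54

18! = 6402373705728000
Sum of its 16 digits: 54.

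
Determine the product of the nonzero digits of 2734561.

5040

2×7×3×4×5×6×1 = 5040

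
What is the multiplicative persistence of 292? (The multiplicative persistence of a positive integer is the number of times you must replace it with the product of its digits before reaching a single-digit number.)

292 → 36 → 18 → 8 (3 steps)

3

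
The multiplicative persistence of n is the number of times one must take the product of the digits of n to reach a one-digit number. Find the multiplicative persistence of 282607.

282607 → 0 (1 step)

1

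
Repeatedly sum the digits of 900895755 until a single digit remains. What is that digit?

3

9+0+0+8+9+5+7+5+5 = 48
4+8 = 12
1+2 = 3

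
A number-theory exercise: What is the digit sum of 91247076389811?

66

9+1+2+4+7+0+7+6+3+8+9+8+1+1 = 66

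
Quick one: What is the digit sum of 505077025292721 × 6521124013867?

135

505077025292721 × 6521124013867 = 3293669918488873048138162107
Sum of its 28 digits: 135.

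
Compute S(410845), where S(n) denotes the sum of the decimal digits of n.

22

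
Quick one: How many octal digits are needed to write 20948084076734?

15

20948084076734 in base 8 is 460653307030276, which has 15 digits.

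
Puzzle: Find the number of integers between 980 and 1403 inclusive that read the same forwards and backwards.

6

The integers in [980, 1403] that read the same forwards and backwards: 989, 999, 1001, 1111, 1221, 1331.
6 qualify.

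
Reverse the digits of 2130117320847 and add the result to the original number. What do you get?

Reverse of 2130117320847 is 7480237110312.
2130117320847 + 7480237110312 = 9610354431159

9610354431159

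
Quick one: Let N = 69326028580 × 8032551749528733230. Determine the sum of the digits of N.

69326028580 × 8032551749528733230 = 556864912158157961434175713400
Sum of its 30 digits: 128.

128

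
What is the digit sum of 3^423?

3^423 = 6641875741647707377620101101821522629902510909863741673781301493561793362793645103224211320063959676493841778033124661424810022936614885837458688899686330453559673680288710756961715287976075463097954827
Sum of its 202 digits: 918.

918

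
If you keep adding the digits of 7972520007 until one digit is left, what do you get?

7+9+7+2+5+2+0+0+0+7 = 39
3+9 = 12
1+2 = 3
(Equivalently, 7972520007 mod 9 = 3.)

3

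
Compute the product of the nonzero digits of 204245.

320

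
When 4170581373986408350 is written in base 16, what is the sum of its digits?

115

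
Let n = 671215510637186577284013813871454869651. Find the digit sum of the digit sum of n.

10

First digit sum: 172.
1+7+2 = 10.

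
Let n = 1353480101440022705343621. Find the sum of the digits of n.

1+3+5+3+4+8+0+1+0+1+4+4+0+0+2+2+7+0+5+3+4+3+6+2+1 = 69

69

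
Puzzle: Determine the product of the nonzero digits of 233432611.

2592

2×3×3×4×3×2×6×1×1 = 2592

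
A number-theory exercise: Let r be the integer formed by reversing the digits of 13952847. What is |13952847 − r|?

Reverse of 13952847 is 74825931.
|13952847 − 74825931| = 60873084

60873084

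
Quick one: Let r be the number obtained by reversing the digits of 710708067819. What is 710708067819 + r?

1629468874836

Reverse of 710708067819 is 918760807017.
710708067819 + 918760807017 = 1629468874836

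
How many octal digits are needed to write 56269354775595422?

19

56269354775595422 in base 8 is 3077212702710744636, which has 19 digits.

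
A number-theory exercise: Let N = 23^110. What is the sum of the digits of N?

709

23^110 = 616682979366874950583296254084412384010615896106334718624545772914710387572339321719235468002776585157454831991842428439789072471181992007347988737649
Sum of its 150 digits: 709.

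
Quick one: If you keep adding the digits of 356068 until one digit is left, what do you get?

1

3+5+6+0+6+8 = 28
2+8 = 10
1+0 = 1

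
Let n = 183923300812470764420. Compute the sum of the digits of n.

74

1+8+3+9+2+3+3+0+0+8+1+2+4+7+0+7+6+4+4+2+0 = 74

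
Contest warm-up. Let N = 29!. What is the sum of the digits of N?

29! = 8841761993739701954543616000000
Sum of its 31 digits: 126.

126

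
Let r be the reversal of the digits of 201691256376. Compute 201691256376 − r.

Reverse of 201691256376 is 673652196102.
201691256376 − 673652196102 = -471960939726

-471960939726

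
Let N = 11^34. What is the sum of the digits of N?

178

11^34 = 255476698618765889551019445759400441
Sum of its 36 digits: 178.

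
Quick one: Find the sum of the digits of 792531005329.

46

7+9+2+5+3+1+0+0+5+3+2+9 = 46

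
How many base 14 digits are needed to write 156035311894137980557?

156035311894137980557 in base 14 is 51900906349A5037C1, which has 18 digits.

18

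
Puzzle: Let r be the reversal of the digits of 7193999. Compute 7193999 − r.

-2799918

Reverse of 7193999 is 9993917.
7193999 − 9993917 = -2799918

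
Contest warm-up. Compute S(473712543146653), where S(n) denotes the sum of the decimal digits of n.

61

4+7+3+7+1+2+5+4+3+1+4+6+6+5+3 = 61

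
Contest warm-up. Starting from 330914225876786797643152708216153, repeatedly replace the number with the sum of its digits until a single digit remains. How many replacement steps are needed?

330914225876786797643152708216153 → 148 → 13 → 4 (3 steps)

3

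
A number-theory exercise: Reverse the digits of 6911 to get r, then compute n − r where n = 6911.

Reverse of 6911 is 1196.
6911 − 1196 = 5715

5715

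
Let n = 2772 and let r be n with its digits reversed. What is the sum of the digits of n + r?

Reversal of 2772 is 2772; 2772 + 2772 = 5544.
Digit sum of 5544: 5+5+4+4 = 18.

18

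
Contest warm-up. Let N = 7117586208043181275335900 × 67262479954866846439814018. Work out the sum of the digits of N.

237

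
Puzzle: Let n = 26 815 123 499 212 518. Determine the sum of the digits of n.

69

2+6+8+1+5+1+2+3+4+9+9+2+1+2+5+1+8 = 69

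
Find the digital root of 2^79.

The digital root of n equals n mod 9 (or 9 when 9 | n), so we need 2^79 mod 9.
2^79 ≡ 2 (mod 9), so the digital root is 2.

2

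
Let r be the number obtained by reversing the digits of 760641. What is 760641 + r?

906708

Reverse of 760641 is 146067.
760641 + 146067 = 906708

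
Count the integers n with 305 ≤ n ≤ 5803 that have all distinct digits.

2912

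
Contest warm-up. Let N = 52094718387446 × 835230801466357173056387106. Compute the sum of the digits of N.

52094718387446 × 835230801466357173056387106 = 43511113390910696522583905657911066671276
Sum of its 41 digits: 171.

171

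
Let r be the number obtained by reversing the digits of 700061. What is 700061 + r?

860068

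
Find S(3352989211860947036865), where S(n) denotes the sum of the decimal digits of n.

3+3+5+2+9+8+9+2+1+1+8+6+0+9+4+7+0+3+6+8+6+5 = 105

105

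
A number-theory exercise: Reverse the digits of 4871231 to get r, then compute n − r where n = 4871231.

3549447

Reverse of 4871231 is 1321784.
4871231 − 1321784 = 3549447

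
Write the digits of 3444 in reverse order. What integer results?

4443

Reversing 3444 gives 4443.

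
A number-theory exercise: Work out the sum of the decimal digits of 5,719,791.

39

5+7+1+9+7+9+1 = 39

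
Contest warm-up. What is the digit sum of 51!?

198

51! = 1551118753287382280224243016469303211063259720016986112000000000000
Sum of its 67 digits: 198.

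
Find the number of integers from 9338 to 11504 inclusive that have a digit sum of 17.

The integers in [9338, 11504] that have a digit sum of 17: 9341, 9350, 9404, 9413, 9422, 9431, …, 11483, 11492.
116 qualify.

116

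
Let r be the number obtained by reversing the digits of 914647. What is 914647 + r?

Reverse of 914647 is 746419.
914647 + 746419 = 1661066

1661066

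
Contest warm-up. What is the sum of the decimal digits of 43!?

180

43! = 60415263063373835637355132068513997507264512000000000
Sum of its 53 digits: 180.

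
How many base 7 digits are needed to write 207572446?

207572446 in base 7 is 5100223324, which has 10 digits.

10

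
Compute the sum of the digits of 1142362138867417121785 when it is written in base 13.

109

1142362138867417121785 in base 13 is A209BA9840B30172BA1.
Digit sum: 10+2+0+9+11+10+9+8+4+0+11+3+0+1+7+2+11+10+1 = 109.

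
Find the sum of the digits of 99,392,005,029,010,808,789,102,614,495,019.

131

9+9+3+9+2+0+0+5+0+2+9+0+1+0+8+0+8+7+8+9+1+0+2+6+1+4+4+9+5+0+1+9 = 131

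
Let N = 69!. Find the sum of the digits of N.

351

69! = 171122452428141311372468338881272839092270544893520369393648040923257279754140647424000000000000000
Sum of its 99 digits: 351.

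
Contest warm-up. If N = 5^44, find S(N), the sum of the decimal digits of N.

5^44 = 5684341886080801486968994140625
Sum of its 31 digits: 151.

151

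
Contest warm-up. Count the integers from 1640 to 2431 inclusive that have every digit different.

The integers in [1640, 2431] that have every digit different: 1640, 1642, 1643, 1645, 1647, 1648, …, 2430, 2431.
387 qualify.

387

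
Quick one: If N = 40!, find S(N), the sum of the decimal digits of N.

40! = 815915283247897734345611269596115894272000000000
Sum of its 48 digits: 189.

189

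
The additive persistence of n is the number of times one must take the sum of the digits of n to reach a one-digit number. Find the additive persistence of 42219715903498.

3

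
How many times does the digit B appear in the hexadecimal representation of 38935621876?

38935621876 in base 16 is 910BE70F4.
The digit B appears 1 time.

1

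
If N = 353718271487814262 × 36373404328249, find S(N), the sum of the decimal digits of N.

145

353718271487814262 × 36373404328249 = 12865937707115618126291391687238
Sum of its 32 digits: 145.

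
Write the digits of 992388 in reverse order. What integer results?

Reversing 992388 gives 883299.

883299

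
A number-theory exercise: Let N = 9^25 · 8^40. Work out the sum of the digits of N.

9^25 · 8^40 = 954250103357665420071674605767760682672681396811237817319424
Sum of its 60 digits: 261.

261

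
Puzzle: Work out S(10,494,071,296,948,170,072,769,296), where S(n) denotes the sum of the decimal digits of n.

120

1+0+4+9+4+0+7+1+2+9+6+9+4+8+1+7+0+0+7+2+7+6+9+2+9+6 = 120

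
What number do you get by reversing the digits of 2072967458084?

4808547692702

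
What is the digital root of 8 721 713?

2

8+7+2+1+7+1+3 = 29
2+9 = 11
1+1 = 2
(Equivalently, 8 721 713 mod 9 = 2.)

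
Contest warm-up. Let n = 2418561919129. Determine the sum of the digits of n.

2+4+1+8+5+6+1+9+1+9+1+2+9 = 58

58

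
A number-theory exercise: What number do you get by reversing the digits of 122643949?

949346221

Reversing 122643949 gives 949346221.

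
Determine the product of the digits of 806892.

0

8×0×6×8×9×2 = 0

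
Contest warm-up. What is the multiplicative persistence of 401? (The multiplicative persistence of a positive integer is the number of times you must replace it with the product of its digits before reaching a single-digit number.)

1

401 → 0 (1 step)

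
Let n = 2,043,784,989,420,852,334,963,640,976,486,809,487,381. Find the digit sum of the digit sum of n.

First digit sum: 201.
2+0+1 = 3.

3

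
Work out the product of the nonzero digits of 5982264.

34560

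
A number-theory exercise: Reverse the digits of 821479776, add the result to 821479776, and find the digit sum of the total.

48

Reversal of 821479776 is 677974128; 821479776 + 677974128 = 1499453904.
Digit sum of 1499453904: 1+4+9+9+4+5+3+9+0+4 = 48.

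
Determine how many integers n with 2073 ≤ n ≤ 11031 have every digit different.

4332

The integers in [2073, 11031] that have every digit different: 2073, 2074, 2075, 2076, 2078, 2079, …, 10986, 10987.
4332 qualify.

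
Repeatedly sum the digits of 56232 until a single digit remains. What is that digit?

9

5+6+2+3+2 = 18
1+8 = 9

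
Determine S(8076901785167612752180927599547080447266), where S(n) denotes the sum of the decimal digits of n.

191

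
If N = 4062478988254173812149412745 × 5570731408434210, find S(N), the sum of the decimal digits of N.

189

4062478988254173812149412745 × 5570731408434210 = 22630979295971558143921670378300391468006450
Sum of its 44 digits: 189.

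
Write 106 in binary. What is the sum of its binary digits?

4

106 in base 2 is 1101010.
Digit sum: 1+1+0+1+0+1+0 = 4.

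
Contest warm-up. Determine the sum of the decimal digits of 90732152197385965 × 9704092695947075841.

141

90732152197385965 × 9704092695947075841 = 880473215426211570400104985803971565
Sum of its 36 digits: 141.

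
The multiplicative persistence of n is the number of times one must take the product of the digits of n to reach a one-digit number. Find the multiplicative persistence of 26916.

4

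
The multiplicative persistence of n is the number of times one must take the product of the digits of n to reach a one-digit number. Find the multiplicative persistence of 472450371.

472450371 → 0 (1 step)

1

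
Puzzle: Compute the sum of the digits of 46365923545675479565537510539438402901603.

4+6+3+6+5+9+2+3+5+4+5+6+7+5+4+7+9+5+6+5+5+3+7+5+1+0+5+3+9+4+3+8+4+0+2+9+0+1+6+0+3 = 184

184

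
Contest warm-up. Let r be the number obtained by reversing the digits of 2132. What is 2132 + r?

Reverse of 2132 is 2312.
2132 + 2312 = 4444

4444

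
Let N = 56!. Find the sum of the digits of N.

56! = 710998587804863451854045647463724949736497978881168458687447040000000000000
Sum of its 75 digits: 333.

333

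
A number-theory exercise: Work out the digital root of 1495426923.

9

1+4+9+5+4+2+6+9+2+3 = 45
4+5 = 9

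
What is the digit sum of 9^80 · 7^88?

594

9^80 · 7^88 = 5105382394348643282526209312412752038433334061162793296605063420140967990990072803262080457135129817519445248523511384991740019156138054373012489528001
Sum of its 151 digits: 594.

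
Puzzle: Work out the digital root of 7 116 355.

1

7+1+1+6+3+5+5 = 28
2+8 = 10
1+0 = 1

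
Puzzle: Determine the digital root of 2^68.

4

The digital root of n equals n mod 9 (or 9 when 9 | n), so we need 2^68 mod 9.
2^68 ≡ 4 (mod 9), so the digital root is 4.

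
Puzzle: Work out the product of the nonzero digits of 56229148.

34560

5×6×2×2×9×1×4×8 = 34560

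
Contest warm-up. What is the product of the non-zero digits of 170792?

882

1×7×7×9×2 = 882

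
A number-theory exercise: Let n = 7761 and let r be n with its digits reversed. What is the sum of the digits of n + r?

24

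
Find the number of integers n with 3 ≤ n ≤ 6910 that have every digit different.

3712

The integers in [3, 6910] that have every digit different: 3, 4, 5, 6, 7, 8, …, 6908, 6910.
3712 qualify.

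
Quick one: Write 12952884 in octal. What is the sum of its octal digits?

28

12952884 in base 8 is 61322464.
Digit sum: 6+1+3+2+2+4+6+4 = 28.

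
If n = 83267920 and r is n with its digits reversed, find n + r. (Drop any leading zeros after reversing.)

86244158

Reverse of 83267920 is 2976238.
83267920 + 2976238 = 86244158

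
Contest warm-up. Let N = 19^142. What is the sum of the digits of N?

19^142 = 38283473536318872949866687176345119434681006000572778053085551128360710733792547199597858733159945542680409375020648462145743071987297536744988867343801178147851460890695616129761561
Sum of its 182 digits: 856.

856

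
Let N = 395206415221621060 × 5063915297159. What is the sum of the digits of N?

395206415221621060 × 5063915297159 = 2001291811576138350891592568540
Sum of its 31 digits: 125.

125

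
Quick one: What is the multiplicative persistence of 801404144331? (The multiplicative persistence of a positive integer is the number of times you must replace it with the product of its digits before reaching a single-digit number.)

801404144331 → 0 (1 step)

1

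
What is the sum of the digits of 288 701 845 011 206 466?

2+8+8+7+0+1+8+4+5+0+1+1+2+0+6+4+6+6 = 69

69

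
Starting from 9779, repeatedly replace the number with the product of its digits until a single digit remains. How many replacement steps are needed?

9779 → 3969 → 1458 → 160 → 0 (4 steps)

4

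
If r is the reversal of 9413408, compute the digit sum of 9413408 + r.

40

Reversal of 9413408 is 8043149; 9413408 + 8043149 = 17456557.
Digit sum of 17456557: 1+7+4+5+6+5+5+7 = 40.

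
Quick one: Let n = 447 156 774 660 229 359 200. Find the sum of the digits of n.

89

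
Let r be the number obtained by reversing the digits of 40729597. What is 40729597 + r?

Reverse of 40729597 is 79592704.
40729597 + 79592704 = 120322301

120322301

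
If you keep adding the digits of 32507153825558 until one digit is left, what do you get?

3+2+5+0+7+1+5+3+8+2+5+5+5+8 = 59
5+9 = 14
1+4 = 5

5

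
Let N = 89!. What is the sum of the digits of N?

89! = 16507955160908461081216919262453619309839666236496541854913520707833171034378509739399912570787600662729080382999756800000000000000000000
Sum of its 137 digits: 549.

549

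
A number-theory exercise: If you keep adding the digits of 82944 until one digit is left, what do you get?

8+2+9+4+4 = 27
2+7 = 9

9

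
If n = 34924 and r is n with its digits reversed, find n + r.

Reverse of 34924 is 42943.
34924 + 42943 = 77867

77867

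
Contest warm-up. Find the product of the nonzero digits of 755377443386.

177811200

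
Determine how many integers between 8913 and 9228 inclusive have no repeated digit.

The integers in [8913, 9228] that have no repeated digit: 8913, 8914, 8915, 8916, 8917, 8920, …, 9217, 9218.
173 qualify.

173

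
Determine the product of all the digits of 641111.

24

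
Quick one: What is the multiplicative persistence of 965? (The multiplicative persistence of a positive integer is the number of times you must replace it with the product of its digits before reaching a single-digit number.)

965 → 270 → 0 (2 steps)

2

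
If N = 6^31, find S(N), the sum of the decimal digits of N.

6^31 = 1326443518324400147398656
Sum of its 25 digits: 99.

99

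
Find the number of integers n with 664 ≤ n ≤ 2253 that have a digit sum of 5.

24

The integers in [664, 2253] that have a digit sum of 5: 1004, 1013, 1022, 1031, 1040, 1103, …, 2201, 2210.
24 qualify.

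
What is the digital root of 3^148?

9

The digital root of n equals n mod 9 (or 9 when 9 | n), so we need 3^148 mod 9.
3^148 ≡ 0 (mod 9), so the digital root is 9.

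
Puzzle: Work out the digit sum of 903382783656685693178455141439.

9+0+3+3+8+2+7+8+3+6+5+6+6+8+5+6+9+3+1+7+8+4+5+5+1+4+1+4+3+9 = 149

149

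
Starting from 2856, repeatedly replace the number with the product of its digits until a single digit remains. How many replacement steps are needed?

2856 → 480 → 0 (2 steps)

2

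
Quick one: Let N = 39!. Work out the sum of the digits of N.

39! = 20397882081197443358640281739902897356800000000
Sum of its 47 digits: 189.

189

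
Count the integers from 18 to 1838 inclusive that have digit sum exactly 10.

117

The integers in [18, 1838] that have digit sum exactly 10: 19, 28, 37, 46, 55, 64, …, 1801, 1810.
117 qualify.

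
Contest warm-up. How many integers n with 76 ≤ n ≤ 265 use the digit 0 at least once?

37

The integers in [76, 265] that use the digit 0 at least once: 80, 90, 100, 101, 102, 103, …, 250, 260.
37 qualify.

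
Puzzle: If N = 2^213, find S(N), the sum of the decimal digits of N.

2^213 = 13164036458569648337239753460458804039861886925068638906788872192
Sum of its 65 digits: 323.

323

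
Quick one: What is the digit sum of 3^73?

3^73 = 67585198634817523235520443624317923
Sum of its 35 digits: 153.

153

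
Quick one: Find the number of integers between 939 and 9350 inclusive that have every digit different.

The integers in [939, 9350] that have every digit different: 940, 941, 942, 943, 945, 946, …, 9348, 9350.
4269 qualify.

4269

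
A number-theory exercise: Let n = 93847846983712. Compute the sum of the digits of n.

79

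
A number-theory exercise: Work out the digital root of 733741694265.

7+3+3+7+4+1+6+9+4+2+6+5 = 57
5+7 = 12
1+2 = 3
(Equivalently, 733741694265 mod 9 = 3.)

3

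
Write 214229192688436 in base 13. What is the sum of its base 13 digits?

76

214229192688436 in base 13 is 926C959584223.
Digit sum: 9+2+6+12+9+5+9+5+8+4+2+2+3 = 76.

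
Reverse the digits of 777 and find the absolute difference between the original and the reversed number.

0

Reverse of 777 is 777.
|777 − 777| = 0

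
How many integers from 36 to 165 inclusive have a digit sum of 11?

The integers in [36, 165] that have a digit sum of 11: 38, 47, 56, 65, 74, 83, …, 155, 164.
13 qualify.

13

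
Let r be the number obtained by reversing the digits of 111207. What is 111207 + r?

813318

Reverse of 111207 is 702111.
111207 + 702111 = 813318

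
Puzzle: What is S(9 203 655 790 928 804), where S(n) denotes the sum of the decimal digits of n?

9+2+0+3+6+5+5+7+9+0+9+2+8+8+0+4 = 77

77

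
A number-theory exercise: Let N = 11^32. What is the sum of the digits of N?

139

11^32 = 2111377674535255285545615254209921
Sum of its 34 digits: 139.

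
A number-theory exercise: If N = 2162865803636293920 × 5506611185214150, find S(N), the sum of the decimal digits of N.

2162865803636293920 × 5506611185214150 = 11910061026420807483668207542968000
Sum of its 35 digits: 126.

126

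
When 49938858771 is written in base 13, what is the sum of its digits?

63

49938858771 in base 13 is 492B1B3499.
Digit sum: 4+9+2+11+1+11+3+4+9+9 = 63.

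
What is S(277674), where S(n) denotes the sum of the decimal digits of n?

33

2+7+7+6+7+4 = 33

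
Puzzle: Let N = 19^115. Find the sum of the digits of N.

631

19^115 = 1139368240752088688773270505621807256456365160434022300744086228505095359621301700309977739571576021361410717192898655154433417687111262999991820299
Sum of its 148 digits: 631.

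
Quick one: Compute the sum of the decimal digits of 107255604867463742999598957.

147

1+0+7+2+5+5+6+0+4+8+6+7+4+6+3+7+4+2+9+9+9+5+9+8+9+5+7 = 147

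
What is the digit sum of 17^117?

665

17^117 = 917326207544770037087022879737265899616717956020646972867917933945514265458822199400068265195721466033755428917968662800632078450845053225380177
Sum of its 144 digits: 665.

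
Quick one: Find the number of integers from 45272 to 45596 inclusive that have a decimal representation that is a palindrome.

The integers in [45272, 45596] that have a decimal representation that is a palindrome: 45354, 45454, 45554.
3 qualify.

3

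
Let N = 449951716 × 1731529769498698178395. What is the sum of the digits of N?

449951716 × 1731529769498698178395 = 779104791091023705134904375820
Sum of its 30 digits: 118.

118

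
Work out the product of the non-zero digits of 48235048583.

4×8×2×3×5×4×8×5×8×3 = 3686400

3686400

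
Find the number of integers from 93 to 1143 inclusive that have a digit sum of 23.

The integers in [93, 1143] that have a digit sum of 23: 599, 689, 698, 779, 788, 797, …, 986, 995.
15 qualify.

15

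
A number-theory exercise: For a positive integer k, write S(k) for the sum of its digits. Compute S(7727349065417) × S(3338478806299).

4340

S(7727349065417) = 7+7+2+7+3+4+9+0+6+5+4+1+7 = 62.
S(3338478806299) = 3+3+3+8+4+7+8+8+0+6+2+9+9 = 70.
62 · 70 = 4340.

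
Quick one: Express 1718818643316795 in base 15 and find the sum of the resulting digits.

97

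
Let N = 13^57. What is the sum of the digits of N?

13^57 = 3124432031290254610011894949223517352998211575328796815860858733
Sum of its 64 digits: 271.

271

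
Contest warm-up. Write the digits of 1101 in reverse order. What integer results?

Reversing 1101 gives 1011.

1011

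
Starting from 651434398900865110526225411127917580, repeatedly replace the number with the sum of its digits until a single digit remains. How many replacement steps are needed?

2

651434398900865110526225411127917580 → 141 → 6 (2 steps)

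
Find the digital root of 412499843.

8

4+1+2+4+9+9+8+4+3 = 44
4+4 = 8
(Equivalently, 412499843 mod 9 = 8.)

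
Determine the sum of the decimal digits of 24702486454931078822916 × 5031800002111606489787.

24702486454931078822916 × 5031800002111606489787 = 124297971396084133133256657730270666535558892
Sum of its 45 digits: 204.

204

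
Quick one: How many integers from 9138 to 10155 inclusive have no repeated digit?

428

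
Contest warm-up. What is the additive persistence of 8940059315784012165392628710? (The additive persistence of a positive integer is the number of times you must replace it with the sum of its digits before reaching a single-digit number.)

2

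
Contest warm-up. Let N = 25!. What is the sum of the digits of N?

72

25! = 15511210043330985984000000
Sum of its 26 digits: 72.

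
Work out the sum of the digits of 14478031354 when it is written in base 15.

52

14478031354 in base 15 is 59B0AC104.
Digit sum: 5+9+11+0+10+12+1+0+4 = 52.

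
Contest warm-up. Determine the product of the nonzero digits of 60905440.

6×9×5×4×4 = 4320

4320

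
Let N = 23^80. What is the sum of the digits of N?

23^80 = 8674149068844545725212845877190599102406873944216747217343910487904207607171475103715128399437179286425820801
Sum of its 109 digits: 484.

484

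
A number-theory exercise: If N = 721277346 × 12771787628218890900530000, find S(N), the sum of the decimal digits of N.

132

721277346 × 12771787628218890900530000 = 9212001084157356335797828393380000
Sum of its 34 digits: 132.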